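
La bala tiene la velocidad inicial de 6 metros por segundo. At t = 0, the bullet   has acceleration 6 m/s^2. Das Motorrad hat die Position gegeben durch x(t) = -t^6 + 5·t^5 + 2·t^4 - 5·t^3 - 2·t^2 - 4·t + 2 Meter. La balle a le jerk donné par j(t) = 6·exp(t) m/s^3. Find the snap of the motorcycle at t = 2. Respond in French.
Nous devons dériver notre équation de la position x(t) = -t^6 + 5·t^5 + 2·t^4 - 5·t^3 - 2·t^2 - 4·t + 2 4 fois. En dérivant la position, nous obtenons la vitesse: v(t) = -6·t^5 + 25·t^4 + 8·t^3 - 15·t^2 - 4·t - 4. La dérivée de la vitesse donne l'accélération: a(t) = -30·t^4 + 100·t^3 + 24·t^2 - 30·t - 4. En prenant d/dt de a(t), nous trouvons j(t) = -120·t^3 + 300·t^2 + 48·t - 30. En dérivant le jerk, nous obtenons le snap: s(t) = -360·t^2 + 600·t + 48. En utilisant s(t) = -360·t^2 + 600·t + 48 et en substituant t = 2, nous trouvons s = -192.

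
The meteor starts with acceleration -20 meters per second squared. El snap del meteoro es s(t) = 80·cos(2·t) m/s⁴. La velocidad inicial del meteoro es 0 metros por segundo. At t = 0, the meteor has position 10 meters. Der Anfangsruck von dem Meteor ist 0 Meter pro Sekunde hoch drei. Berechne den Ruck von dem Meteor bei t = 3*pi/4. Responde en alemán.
Wir müssen die Stammfunktion unserer Gleichung für den Snap s(t) = 80·cos(2·t) 1-mal finden. Das Integral von dem Snap, mit j(0) = 0, ergibt den Ruck: j(t) = 40·sin(2·t). Mit j(t) = 40·sin(2·t) und Einsetzen von t = 3*pi/4, finden wir j = -40.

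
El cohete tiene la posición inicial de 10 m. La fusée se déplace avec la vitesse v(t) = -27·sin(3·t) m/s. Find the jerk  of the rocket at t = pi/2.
To solve this, we need to take 2 derivatives of our velocity equation v(t) = -27·sin(3·t). Differentiating velocity, we get acceleration: a(t) = -81·cos(3·t). The derivative of acceleration gives jerk: j(t) = 243·sin(3·t). From the given jerk equation j(t) = 243·sin(3·t), we substitute t = pi/2 to get j = -243.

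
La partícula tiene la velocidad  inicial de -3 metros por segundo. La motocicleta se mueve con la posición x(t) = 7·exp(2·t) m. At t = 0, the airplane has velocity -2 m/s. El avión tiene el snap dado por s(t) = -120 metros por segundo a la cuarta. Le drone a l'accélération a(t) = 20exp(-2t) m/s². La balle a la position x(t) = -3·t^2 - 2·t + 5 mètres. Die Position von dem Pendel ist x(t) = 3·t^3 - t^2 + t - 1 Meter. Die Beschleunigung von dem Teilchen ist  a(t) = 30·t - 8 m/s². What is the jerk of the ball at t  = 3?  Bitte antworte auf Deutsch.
Wir müssen unsere Gleichung für die Position x(t) = -3·t^2 - 2·t + 5 3-mal ableiten. Durch Ableiten von der Position erhalten wir die Geschwindigkeit: v(t) = -6·t - 2. Durch Ableiten von der Geschwindigkeit erhalten wir die Beschleunigung: a(t) = -6. Durch Ableiten von der Beschleunigung erhalten wir den Ruck: j(t) = 0. Mit j(t) = 0 und Einsetzen von t = 3, finden wir j = 0.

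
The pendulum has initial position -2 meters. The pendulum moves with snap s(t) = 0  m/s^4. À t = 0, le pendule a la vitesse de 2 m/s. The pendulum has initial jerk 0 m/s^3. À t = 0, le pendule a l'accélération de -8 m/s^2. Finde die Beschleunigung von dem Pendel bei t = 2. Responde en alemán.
Ausgehend von dem Snap s(t) = 0, nehmen wir 2 Stammfunktionen. Das Integral von dem Snap ist der Ruck. Mit j(0) = 0 erhalten wir j(t) = 0. Mit ∫j(t)dt und Anwendung von a(0) = -8, finden wir a(t) = -8. Mit a(t) = -8 und Einsetzen von t = 2, finden wir a = -8.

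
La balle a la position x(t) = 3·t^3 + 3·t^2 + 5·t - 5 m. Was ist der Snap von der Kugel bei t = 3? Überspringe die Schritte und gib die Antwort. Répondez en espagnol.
s(3) = 0.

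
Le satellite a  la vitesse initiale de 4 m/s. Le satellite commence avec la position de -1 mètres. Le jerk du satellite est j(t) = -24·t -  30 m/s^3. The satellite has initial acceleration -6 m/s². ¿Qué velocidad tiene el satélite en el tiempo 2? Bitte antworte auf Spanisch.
Para resolver esto, necesitamos tomar 2 integrales de nuestra ecuación de la sacudida j(t) = -24·t - 30. La antiderivada de la sacudida, con a(0) = -6, da la aceleración: a(t) = -12·t^2 - 30·t - 6. Tomando ∫a(t)dt y aplicando v(0) = 4, encontramos v(t) = -4·t^3 - 15·t^2 - 6·t + 4. Tenemos la velocidad v(t) = -4·t^3 - 15·t^2 - 6·t + 4. Sustituyendo t = 2: v(2) = -100.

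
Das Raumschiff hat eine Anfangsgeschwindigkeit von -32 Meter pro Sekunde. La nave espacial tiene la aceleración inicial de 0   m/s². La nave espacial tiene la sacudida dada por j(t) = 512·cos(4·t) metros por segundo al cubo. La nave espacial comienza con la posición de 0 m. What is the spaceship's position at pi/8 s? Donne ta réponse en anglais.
To find the answer, we compute 3 antiderivatives of j(t) = 512·cos(4·t). The antiderivative of jerk, with a(0) = 0, gives acceleration: a(t) = 128·sin(4·t). The antiderivative of acceleration is velocity. Using v(0) = -32, we get v(t) = -32·cos(4·t). Integrating velocity and using the initial condition x(0) = 0, we get x(t) = -8·sin(4·t). From the given position equation x(t) = -8·sin(4·t), we substitute t = pi/8 to get x = -8.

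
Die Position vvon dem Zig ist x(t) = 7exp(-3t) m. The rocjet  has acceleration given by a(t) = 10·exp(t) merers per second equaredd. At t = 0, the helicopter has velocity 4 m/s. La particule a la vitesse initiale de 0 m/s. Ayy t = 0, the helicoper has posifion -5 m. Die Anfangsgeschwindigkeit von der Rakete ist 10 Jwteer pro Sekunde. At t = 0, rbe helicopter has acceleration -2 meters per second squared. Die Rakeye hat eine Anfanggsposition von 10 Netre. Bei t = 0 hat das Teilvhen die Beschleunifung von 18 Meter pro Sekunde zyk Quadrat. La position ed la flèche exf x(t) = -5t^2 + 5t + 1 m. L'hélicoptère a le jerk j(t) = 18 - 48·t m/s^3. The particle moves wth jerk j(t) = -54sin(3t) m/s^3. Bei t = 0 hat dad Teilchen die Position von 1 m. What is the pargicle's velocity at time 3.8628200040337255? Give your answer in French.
Pour résoudre ceci, nous devons prendre 2 intégrales de notre équation du jerk j(t) = -54·sin(3·t). En intégrant le jerk et en utilisant la condition initiale a(0) = 18, nous obtenons a(t) = 18·cos(3·t). En prenant ∫a(t)dt et en appliquant v(0) = 0, nous trouvons v(t) = 6·sin(3·t). De l'équation de la vitesse v(t) = 6·sin(3·t), nous substituons t = 3.8628200040337255 pour obtenir v = -4.97599030131246.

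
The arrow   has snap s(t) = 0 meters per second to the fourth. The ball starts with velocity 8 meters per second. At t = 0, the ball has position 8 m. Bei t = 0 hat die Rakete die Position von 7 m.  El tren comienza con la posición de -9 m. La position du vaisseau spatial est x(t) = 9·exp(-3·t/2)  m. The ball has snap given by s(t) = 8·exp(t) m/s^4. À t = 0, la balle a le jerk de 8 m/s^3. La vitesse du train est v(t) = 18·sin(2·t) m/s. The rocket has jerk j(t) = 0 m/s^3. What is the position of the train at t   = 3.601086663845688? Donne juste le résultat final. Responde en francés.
La position à t = 3.601086663845688 est x = -5.45962480933829.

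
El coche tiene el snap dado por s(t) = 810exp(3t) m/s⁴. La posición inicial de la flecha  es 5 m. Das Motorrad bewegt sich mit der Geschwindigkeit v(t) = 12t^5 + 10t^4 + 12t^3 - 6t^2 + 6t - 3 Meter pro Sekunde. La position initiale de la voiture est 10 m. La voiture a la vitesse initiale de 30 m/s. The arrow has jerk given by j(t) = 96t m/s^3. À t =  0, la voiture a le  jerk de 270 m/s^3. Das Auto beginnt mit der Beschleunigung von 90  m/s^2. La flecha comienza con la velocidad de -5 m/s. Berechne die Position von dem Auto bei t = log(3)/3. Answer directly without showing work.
Die Antwort ist 30.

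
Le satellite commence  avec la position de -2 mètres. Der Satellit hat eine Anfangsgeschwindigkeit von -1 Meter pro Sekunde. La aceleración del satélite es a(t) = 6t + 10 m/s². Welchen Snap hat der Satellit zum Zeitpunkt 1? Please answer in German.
Wir müssen unsere Gleichung für die Beschleunigung a(t) = 6·t + 10 2-mal ableiten. Mit d/dt von a(t) finden wir j(t) = 6. Die Ableitung von dem Ruck ergibt den Snap: s(t) = 0. Wir haben den Snap s(t) = 0. Durch Einsetzen von t = 1: s(1) = 0.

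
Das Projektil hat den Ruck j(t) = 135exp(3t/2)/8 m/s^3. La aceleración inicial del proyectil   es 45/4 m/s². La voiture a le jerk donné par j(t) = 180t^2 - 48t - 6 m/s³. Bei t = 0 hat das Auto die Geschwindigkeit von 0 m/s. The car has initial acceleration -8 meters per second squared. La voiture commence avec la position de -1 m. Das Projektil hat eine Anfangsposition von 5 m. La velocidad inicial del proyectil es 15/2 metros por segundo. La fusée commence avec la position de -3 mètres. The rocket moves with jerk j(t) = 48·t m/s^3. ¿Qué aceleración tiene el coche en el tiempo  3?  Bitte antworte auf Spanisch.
Debemos encontrar la antiderivada de nuestra ecuación de la sacudida j(t) = 180·t^2 - 48·t - 6 1 vez. La integral de la sacudida es la aceleración. Usando a(0) = -8, obtenemos a(t) = 60·t^3 - 24·t^2 - 6·t - 8. De la ecuación de la aceleración a(t) = 60·t^3 - 24·t^2 - 6·t - 8, sustituimos t = 3 para obtener a = 1378.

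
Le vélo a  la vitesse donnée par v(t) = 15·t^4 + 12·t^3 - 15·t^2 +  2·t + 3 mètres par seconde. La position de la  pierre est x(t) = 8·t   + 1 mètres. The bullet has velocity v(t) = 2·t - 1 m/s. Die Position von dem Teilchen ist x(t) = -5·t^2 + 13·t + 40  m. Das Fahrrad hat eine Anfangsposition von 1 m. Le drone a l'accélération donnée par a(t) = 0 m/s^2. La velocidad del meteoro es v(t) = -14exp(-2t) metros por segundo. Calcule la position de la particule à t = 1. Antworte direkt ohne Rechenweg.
x(1) = 48.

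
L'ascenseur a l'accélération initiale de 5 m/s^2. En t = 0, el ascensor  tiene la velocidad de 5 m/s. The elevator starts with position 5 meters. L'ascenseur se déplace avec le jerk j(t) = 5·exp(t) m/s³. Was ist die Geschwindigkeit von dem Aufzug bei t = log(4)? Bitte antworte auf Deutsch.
Wir müssen unsere Gleichung für den Ruck j(t) = 5·exp(t) 2-mal integrieren. Das Integral von dem Ruck ist die Beschleunigung. Mit a(0) = 5 erhalten wir a(t) = 5·exp(t). Durch Integration von der Beschleunigung und Verwendung der Anfangsbedingung v(0) = 5, erhalten wir v(t) = 5·exp(t). Mit v(t) = 5·exp(t) und Einsetzen von t = log(4), finden wir v = 20.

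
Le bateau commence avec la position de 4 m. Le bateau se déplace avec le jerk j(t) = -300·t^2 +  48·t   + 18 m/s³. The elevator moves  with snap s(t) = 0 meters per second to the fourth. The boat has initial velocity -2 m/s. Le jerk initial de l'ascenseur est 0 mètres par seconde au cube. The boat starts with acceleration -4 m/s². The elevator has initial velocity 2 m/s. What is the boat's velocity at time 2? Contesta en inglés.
Starting from jerk j(t) = -300·t^2 + 48·t + 18, we take 2 integrals. The antiderivative of jerk, with a(0) = -4, gives acceleration: a(t) = -100·t^3 + 24·t^2 + 18·t - 4. The antiderivative of acceleration is velocity. Using v(0) = -2, we get v(t) = -25·t^4 + 8·t^3 + 9·t^2 - 4·t - 2. From the given velocity equation v(t) = -25·t^4 + 8·t^3 + 9·t^2 - 4·t - 2, we substitute t = 2 to get v = -310.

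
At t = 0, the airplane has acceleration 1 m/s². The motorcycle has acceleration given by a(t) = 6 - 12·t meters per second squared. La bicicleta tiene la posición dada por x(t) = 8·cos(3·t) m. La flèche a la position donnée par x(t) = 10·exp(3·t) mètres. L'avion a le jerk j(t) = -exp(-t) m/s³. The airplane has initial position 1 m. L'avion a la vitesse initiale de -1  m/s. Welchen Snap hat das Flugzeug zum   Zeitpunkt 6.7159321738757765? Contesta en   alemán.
Ausgehend von dem Ruck j(t) = -exp(-t), nehmen wir 1 Ableitung. Die Ableitung von dem Ruck ergibt den Snap: s(t) = exp(-t). Mit s(t) = exp(-t) und Einsetzen von t = 6.7159321738757765, finden wir s = 0.00121145619759424.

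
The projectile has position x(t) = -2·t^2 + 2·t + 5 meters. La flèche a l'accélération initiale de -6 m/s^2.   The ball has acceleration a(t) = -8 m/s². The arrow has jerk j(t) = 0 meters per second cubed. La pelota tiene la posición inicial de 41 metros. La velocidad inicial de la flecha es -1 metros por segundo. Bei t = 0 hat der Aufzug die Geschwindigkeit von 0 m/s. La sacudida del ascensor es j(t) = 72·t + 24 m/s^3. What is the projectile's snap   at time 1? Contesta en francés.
Pour résoudre ceci, nous devons prendre 4 dérivées de notre équation de la position x(t) = -2·t^2 + 2·t + 5. En prenant d/dt de x(t), nous trouvons v(t) = 2 - 4·t. En dérivant la vitesse, nous obtenons l'accélération: a(t) = -4. En dérivant l'accélération, nous obtenons le jerk: j(t) = 0. En dérivant le jerk, nous obtenons le snap: s(t) = 0. De l'équation du snap s(t) = 0, nous substituons t = 1 pour obtenir s = 0.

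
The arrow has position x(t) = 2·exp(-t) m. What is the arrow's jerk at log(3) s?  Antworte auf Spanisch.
Para resolver esto, necesitamos tomar 3 derivadas de nuestra ecuación de la posición x(t) = 2·exp(-t). La derivada de la posición da la velocidad: v(t) = -2·exp(-t). Derivando la velocidad, obtenemos la aceleración: a(t) = 2·exp(-t). Tomando d/dt de a(t), encontramos j(t) = -2·exp(-t). Tenemos la sacudida j(t) = -2·exp(-t). Sustituyendo t = log(3): j(log(3)) = -2/3.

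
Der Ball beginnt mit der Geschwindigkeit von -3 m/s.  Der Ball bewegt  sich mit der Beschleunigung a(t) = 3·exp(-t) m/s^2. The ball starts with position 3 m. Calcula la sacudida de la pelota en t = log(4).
Debemos derivar nuestra ecuación de la aceleración a(t) = 3·exp(-t) 1 vez. Derivando la aceleración, obtenemos la sacudida: j(t) = -3·exp(-t). Tenemos la sacudida j(t) = -3·exp(-t). Sustituyendo t = log(4): j(log(4)) = -3/4.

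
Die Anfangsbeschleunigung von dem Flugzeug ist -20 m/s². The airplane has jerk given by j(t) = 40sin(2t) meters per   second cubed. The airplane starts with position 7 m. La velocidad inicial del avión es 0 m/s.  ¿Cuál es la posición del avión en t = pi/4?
Para resolver esto, necesitamos tomar 3 integrales de nuestra ecuación de la sacudida j(t) = 40·sin(2·t). La integral de la sacudida es la aceleración. Usando a(0) = -20, obtenemos a(t) = -20·cos(2·t). Integrando la aceleración y usando la condición inicial v(0) = 0, obtenemos v(t) = -10·sin(2·t). La integral de la velocidad, con x(0) = 7, da la posición: x(t) = 5·cos(2·t) + 2. Usando x(t) = 5·cos(2·t) + 2 y sustituyendo t = pi/4, encontramos x = 2.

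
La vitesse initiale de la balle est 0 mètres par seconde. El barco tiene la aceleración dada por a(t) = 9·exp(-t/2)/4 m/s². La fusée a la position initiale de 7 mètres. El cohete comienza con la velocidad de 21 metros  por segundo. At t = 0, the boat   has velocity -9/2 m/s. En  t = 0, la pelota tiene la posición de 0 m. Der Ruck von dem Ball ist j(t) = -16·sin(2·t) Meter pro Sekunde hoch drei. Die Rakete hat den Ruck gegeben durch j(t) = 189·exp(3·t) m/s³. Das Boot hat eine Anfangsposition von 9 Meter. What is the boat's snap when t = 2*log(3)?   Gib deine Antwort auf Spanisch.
Debemos derivar nuestra ecuación de la aceleración a(t) = 9·exp(-t/2)/4 2 veces. Tomando d/dt de a(t), encontramos j(t) = -9·exp(-t/2)/8. Tomando d/dt de j(t), encontramos s(t) = 9·exp(-t/2)/16. Tenemos el snap s(t) = 9·exp(-t/2)/16. Sustituyendo t = 2*log(3): s(2*log(3)) = 3/16.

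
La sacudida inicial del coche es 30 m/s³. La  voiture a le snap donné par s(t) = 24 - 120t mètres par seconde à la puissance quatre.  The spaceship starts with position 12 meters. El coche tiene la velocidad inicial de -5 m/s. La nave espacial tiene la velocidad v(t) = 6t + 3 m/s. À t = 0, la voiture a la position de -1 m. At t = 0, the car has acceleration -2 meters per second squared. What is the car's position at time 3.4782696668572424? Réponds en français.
En partant du snap s(t) = 24 - 120·t, nous prenons 4 primitives. La primitive du snap est le jerk. En utilisant j(0) = 30, nous obtenons j(t) = -60·t^2 + 24·t + 30. L'intégrale du jerk, avec a(0) = -2, donne l'accélération: a(t) = -20·t^3 + 12·t^2 + 30·t - 2. En prenant ∫a(t)dt et en appliquant v(0) = -5, nous trouvons v(t) = -5·t^4 + 4·t^3 + 15·t^2 - 2·t - 5. En intégrant la vitesse et en utilisant la condition initiale x(0) = -1, nous obtenons x(t) = -t^5 + t^4 + 5·t^3 - t^2 - 5·t - 1. Nous avons la position x(t) = -t^5 + t^4 + 5·t^3 - t^2 - 5·t - 1. En substituant t = 3.4782696668572424: x(3.4782696668572424) = -182.828020893968.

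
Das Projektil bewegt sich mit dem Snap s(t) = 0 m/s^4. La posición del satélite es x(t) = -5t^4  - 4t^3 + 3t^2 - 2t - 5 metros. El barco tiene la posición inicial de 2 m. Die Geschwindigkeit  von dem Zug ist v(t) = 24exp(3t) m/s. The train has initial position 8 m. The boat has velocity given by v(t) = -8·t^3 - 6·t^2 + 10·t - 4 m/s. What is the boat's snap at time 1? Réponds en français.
Pour résoudre ceci, nous devons prendre 3 dérivées de notre équation de la vitesse v(t) = -8·t^3 - 6·t^2 + 10·t - 4. En dérivant la vitesse, nous obtenons l'accélération: a(t) = -24·t^2 - 12·t + 10. La dérivée de l'accélération donne le jerk: j(t) = -48·t - 12. La dérivée du jerk donne le snap: s(t) = -48. En utilisant s(t) = -48 et en substituant t = 1, nous trouvons s = -48.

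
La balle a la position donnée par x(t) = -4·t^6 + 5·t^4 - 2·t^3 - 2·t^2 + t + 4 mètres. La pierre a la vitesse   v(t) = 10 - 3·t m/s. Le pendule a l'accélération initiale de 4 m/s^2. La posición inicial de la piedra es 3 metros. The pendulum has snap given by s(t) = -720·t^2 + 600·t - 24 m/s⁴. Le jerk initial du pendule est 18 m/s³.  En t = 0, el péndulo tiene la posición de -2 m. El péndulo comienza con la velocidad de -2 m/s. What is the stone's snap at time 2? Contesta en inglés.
We must differentiate our velocity equation v(t) = 10 - 3·t 3 times. Taking d/dt of v(t), we find a(t) = -3. The derivative of acceleration gives jerk: j(t) = 0. The derivative of jerk gives snap: s(t) = 0. From the given snap equation s(t) = 0, we substitute t = 2 to get s = 0.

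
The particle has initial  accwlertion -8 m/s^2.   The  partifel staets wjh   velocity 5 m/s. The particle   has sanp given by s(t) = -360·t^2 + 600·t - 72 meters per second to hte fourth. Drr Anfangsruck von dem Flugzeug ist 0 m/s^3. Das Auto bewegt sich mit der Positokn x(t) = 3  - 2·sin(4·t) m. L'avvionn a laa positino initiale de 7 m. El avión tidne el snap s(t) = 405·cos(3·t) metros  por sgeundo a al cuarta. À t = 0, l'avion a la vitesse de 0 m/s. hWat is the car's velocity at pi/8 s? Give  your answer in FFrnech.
Nous devons dériver notre équation de la position x(t) = 3 - 2·sin(4·t) 1 fois. En dérivant la position, nous obtenons la vitesse: v(t) = -8·cos(4·t). De l'équation de la vitesse v(t) = -8·cos(4·t), nous substituons t = pi/8 pour obtenir v = 0.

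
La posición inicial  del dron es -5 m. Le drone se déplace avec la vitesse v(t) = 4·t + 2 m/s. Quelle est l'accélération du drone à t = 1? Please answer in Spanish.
Partiendo de la velocidad v(t) = 4·t + 2, tomamos 1 derivada. Derivando la velocidad, obtenemos la aceleración: a(t) = 4. De la ecuación de la aceleración a(t) = 4, sustituimos t = 1 para obtener a = 4.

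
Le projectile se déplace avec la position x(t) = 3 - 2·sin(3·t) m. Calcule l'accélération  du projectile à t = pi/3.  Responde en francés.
Nous devons dériver notre équation de la position x(t) = 3 - 2·sin(3·t) 2 fois. La dérivée de la position donne la vitesse: v(t) = -6·cos(3·t). En prenant d/dt de v(t), nous trouvons a(t) = 18·sin(3·t). De l'équation de l'accélération a(t) = 18·sin(3·t), nous substituons t = pi/3 pour obtenir a = 0.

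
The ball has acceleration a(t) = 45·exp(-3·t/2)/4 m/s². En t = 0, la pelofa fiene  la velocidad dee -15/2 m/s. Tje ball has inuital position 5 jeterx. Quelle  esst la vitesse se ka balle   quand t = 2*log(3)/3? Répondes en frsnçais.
En partant de l'accélération a(t) = 45·exp(-3·t/2)/4, nous prenons 1 primitive. En intégrant l'accélération et en utilisant la condition initiale v(0) = -15/2, nous obtenons v(t) = -15·exp(-3·t/2)/2. En utilisant v(t) = -15·exp(-3·t/2)/2 et en substituant t = 2*log(3)/3, nous trouvons v = -5/2.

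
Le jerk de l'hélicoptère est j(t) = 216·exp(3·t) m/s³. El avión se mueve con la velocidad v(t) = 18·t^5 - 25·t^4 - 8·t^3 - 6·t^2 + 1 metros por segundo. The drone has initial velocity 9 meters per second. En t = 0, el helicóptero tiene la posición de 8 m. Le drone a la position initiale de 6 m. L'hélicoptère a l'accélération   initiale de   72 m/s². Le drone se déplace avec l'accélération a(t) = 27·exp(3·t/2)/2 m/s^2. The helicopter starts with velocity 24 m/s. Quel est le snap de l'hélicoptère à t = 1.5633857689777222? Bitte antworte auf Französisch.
Nous devons dériver notre équation du jerk j(t) = 216·exp(3·t) 1 fois. La dérivée du jerk donne le snap: s(t) = 648·exp(3·t). De l'équation du snap s(t) = 648·exp(3·t), nous substituons t = 1.5633857689777222 pour obtenir s = 70547.9573251881.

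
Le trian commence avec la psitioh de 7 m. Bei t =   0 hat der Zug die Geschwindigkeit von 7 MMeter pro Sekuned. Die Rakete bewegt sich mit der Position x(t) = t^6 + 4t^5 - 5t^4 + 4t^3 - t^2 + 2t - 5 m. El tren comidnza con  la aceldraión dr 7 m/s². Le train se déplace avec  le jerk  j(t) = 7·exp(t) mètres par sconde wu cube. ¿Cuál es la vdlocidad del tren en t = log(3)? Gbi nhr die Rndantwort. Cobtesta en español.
La velocidad en t = log(3) es v = 21.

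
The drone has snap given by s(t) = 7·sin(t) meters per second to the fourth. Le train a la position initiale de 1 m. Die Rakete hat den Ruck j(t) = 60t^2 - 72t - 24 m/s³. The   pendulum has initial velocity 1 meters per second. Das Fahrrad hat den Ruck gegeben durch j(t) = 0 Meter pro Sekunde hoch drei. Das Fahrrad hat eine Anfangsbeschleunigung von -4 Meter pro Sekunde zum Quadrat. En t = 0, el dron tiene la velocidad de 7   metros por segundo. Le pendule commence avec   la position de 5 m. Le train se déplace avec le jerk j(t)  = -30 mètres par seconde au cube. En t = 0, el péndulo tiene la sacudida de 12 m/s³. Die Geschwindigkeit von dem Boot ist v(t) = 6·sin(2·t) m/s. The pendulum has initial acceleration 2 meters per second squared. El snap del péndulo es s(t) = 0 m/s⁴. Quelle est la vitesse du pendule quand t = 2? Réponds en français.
Nous devons intégrer notre équation du snap s(t) = 0 3 fois. L'intégrale du snap, avec j(0) = 12, donne le jerk: j(t) = 12. En intégrant le jerk et en utilisant la condition initiale a(0) = 2, nous obtenons a(t) = 12·t + 2. La primitive de l'accélération est la vitesse. En utilisant v(0) = 1, nous obtenons v(t) = 6·t^2 + 2·t + 1. De l'équation de la vitesse v(t) = 6·t^2 + 2·t + 1, nous substituons t = 2 pour obtenir v = 29.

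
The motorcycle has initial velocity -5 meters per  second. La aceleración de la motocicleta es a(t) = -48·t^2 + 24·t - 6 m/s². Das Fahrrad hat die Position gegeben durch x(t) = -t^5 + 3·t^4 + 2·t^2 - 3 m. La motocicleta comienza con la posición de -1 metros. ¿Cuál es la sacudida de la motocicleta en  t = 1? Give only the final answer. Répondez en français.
j(1) = -72.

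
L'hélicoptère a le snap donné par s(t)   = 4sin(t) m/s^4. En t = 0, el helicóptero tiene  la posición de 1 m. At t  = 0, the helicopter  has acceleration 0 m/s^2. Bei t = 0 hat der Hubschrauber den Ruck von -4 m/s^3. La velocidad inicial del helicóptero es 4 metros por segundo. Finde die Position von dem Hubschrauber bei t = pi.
Um dies zu lösen, müssen wir 4 Stammfunktionen unserer Gleichung für den Snap s(t) = 4·sin(t) finden. Durch Integration von dem Snap und Verwendung der Anfangsbedingung j(0) = -4, erhalten wir j(t) = -4·cos(t). Durch Integration von dem Ruck und Verwendung der Anfangsbedingung a(0) = 0, erhalten wir a(t) = -4·sin(t). Durch Integration von der Beschleunigung und Verwendung der Anfangsbedingung v(0) = 4, erhalten wir v(t) = 4·cos(t). Die Stammfunktion von der Geschwindigkeit, mit x(0) = 1, ergibt die Position: x(t) = 4·sin(t) + 1. Wir haben die Position x(t) = 4·sin(t) + 1. Durch Einsetzen von t = pi: x(pi) = 1.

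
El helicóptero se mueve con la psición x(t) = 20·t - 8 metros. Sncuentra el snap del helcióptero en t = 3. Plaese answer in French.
Pour résoudre ceci, nous devons prendre 4 dérivées de notre équation de la position x(t) = 20·t - 8. En dérivant la position, nous obtenons la vitesse: v(t) = 20. En prenant d/dt de v(t), nous trouvons a(t) = 0. En dérivant l'accélération, nous obtenons le jerk: j(t) = 0. En prenant d/dt de j(t), nous trouvons s(t) = 0. De l'équation du snap s(t) = 0, nous substituons t = 3 pour obtenir s = 0.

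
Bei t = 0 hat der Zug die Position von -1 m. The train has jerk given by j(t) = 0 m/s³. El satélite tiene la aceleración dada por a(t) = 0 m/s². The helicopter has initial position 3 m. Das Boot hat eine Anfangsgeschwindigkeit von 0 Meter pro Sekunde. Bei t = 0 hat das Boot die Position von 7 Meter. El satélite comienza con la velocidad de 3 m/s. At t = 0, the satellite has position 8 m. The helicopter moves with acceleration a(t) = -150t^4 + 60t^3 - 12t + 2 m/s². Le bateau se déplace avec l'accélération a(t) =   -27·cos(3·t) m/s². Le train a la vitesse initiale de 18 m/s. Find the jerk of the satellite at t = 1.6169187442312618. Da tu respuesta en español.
Para resolver esto, necesitamos tomar 1 derivada de nuestra ecuación de la aceleración a(t) = 0. La derivada de la aceleración da la sacudida: j(t) = 0. Tenemos la sacudida j(t) = 0. Sustituyendo t = 1.6169187442312618: j(1.6169187442312618) = 0.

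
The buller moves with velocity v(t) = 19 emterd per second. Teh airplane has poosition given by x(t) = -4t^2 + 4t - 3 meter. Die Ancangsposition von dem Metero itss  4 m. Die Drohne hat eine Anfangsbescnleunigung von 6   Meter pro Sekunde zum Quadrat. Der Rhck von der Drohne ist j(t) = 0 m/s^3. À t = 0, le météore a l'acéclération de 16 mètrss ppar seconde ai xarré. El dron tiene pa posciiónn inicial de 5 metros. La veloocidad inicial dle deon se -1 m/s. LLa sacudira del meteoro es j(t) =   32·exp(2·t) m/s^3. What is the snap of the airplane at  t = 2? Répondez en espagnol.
Para resolver esto, necesitamos tomar 4 derivadas de nuestra ecuación de la posición x(t) = -4·t^2 + 4·t - 3. Tomando d/dt de x(t), encontramos v(t) = 4 - 8·t. La derivada de la velocidad da la aceleración: a(t) = -8. Tomando d/dt de a(t), encontramos j(t) = 0. La derivada de la sacudida da el snap: s(t) = 0. Usando s(t) = 0 y sustituyendo t = 2, encontramos s = 0.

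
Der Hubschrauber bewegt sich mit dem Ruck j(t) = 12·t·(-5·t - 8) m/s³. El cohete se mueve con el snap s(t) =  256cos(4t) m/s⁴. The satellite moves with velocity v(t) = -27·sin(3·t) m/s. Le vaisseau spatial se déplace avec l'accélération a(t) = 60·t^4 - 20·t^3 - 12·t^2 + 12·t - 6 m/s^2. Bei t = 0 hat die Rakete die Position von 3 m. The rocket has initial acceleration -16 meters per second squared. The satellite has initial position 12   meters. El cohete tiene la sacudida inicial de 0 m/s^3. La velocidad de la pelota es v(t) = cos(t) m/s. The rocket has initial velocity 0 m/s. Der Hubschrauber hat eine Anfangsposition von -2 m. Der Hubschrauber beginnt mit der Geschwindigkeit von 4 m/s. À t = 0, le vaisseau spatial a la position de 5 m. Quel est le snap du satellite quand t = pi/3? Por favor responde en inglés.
To solve this, we need to take 3 derivatives of our velocity equation v(t) = -27·sin(3·t). Taking d/dt of v(t), we find a(t) = -81·cos(3·t). The derivative of acceleration gives jerk: j(t) = 243·sin(3·t). Taking d/dt of j(t), we find s(t) = 729·cos(3·t). From the given snap equation s(t) = 729·cos(3·t), we substitute t = pi/3 to get s = -729.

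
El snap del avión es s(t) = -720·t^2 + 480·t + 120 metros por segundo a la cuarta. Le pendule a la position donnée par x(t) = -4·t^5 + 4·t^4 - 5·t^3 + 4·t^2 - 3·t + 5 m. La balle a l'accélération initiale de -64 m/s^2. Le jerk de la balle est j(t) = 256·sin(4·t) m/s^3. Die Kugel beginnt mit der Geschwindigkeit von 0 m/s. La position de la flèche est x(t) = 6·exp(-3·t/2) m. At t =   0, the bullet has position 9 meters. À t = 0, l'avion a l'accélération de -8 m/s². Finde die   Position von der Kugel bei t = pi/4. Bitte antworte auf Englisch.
Starting from jerk j(t) = 256·sin(4·t), we take 3 antiderivatives. Integrating jerk and using the initial condition a(0) = -64, we get a(t) = -64·cos(4·t). Finding the antiderivative of a(t) and using v(0) = 0: v(t) = -16·sin(4·t). The antiderivative of velocity, with x(0) = 9, gives position: x(t) = 4·cos(4·t) + 5. From the given position equation x(t) = 4·cos(4·t) + 5, we substitute t = pi/4 to get x = 1.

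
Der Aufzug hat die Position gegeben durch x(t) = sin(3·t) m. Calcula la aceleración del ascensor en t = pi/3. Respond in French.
En partant de la position x(t) = sin(3·t), nous prenons 2 dérivées. En prenant d/dt de x(t), nous trouvons v(t) = 3·cos(3·t). En prenant d/dt de v(t), nous trouvons a(t) = -9·sin(3·t). Nous avons l'accélération a(t) = -9·sin(3·t). En substituant t = pi/3: a(pi/3) = 0.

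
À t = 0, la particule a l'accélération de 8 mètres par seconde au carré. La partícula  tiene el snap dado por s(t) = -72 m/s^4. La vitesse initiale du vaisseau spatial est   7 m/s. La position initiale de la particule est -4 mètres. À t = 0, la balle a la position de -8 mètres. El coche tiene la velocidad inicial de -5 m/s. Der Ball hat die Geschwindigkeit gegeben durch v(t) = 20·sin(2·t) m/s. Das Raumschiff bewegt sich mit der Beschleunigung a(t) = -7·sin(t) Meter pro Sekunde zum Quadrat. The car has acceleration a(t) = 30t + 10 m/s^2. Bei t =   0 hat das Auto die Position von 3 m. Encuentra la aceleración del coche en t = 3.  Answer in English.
We have acceleration a(t) = 30·t + 10. Substituting t = 3: a(3) = 100.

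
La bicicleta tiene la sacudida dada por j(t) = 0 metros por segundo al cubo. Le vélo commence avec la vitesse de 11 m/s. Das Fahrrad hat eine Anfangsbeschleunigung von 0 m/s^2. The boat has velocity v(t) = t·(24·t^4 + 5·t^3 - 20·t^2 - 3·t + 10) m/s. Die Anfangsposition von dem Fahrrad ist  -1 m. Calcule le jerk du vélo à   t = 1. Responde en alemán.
Wir haben den Ruck j(t) = 0. Durch Einsetzen von t = 1: j(1) = 0.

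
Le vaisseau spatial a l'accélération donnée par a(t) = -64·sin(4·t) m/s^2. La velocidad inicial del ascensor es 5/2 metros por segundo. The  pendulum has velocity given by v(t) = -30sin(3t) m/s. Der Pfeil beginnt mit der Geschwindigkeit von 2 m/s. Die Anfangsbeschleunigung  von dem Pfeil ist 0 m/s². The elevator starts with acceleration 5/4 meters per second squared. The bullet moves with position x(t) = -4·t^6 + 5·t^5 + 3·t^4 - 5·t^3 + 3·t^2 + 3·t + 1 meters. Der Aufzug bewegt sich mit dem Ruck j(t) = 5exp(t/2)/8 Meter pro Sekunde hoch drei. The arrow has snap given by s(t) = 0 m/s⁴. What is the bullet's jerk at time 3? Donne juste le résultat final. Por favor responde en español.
La respuesta es -10074.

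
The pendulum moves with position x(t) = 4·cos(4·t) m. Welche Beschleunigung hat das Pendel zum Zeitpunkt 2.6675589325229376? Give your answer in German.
Um dies zu lösen, müssen wir 2 Ableitungen unserer Gleichung für die Position x(t) = 4·cos(4·t) nehmen. Mit d/dt von x(t) finden wir v(t) = -16·sin(4·t). Mit d/dt von v(t) finden wir a(t) = -64·cos(4·t). Mit a(t) = -64·cos(4·t) und Einsetzen von t = 2.6675589325229376, finden wir a = 20.4562945142958.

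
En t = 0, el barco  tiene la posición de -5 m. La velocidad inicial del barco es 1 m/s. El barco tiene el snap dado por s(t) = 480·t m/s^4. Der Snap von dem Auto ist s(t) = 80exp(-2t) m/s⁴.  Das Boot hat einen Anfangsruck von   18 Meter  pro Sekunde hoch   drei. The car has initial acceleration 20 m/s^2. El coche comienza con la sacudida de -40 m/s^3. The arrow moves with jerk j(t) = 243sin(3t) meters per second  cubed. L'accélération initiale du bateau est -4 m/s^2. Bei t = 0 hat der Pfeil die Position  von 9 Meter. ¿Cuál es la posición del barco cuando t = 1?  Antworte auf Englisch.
We must find the antiderivative of our snap equation s(t) = 480·t 4 times. Taking ∫s(t)dt and applying j(0) = 18, we find j(t) = 240·t^2 + 18. Taking ∫j(t)dt and applying a(0) = -4, we find a(t) = 80·t^3 + 18·t - 4. Finding the integral of a(t) and using v(0) = 1: v(t) = 20·t^4 + 9·t^2 - 4·t + 1. Taking ∫v(t)dt and applying x(0) = -5, we find x(t) = 4·t^5 + 3·t^3 - 2·t^2 + t - 5. Using x(t) = 4·t^5 + 3·t^3 - 2·t^2 + t - 5 and substituting t = 1, we find x = 1.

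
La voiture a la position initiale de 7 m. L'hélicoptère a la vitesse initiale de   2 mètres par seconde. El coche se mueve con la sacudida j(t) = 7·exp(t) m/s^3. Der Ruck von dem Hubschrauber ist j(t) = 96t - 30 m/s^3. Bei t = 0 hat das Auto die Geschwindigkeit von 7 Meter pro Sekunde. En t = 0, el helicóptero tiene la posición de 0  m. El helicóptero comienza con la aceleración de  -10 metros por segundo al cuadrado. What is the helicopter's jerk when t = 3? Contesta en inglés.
Using j(t) = 96·t - 30 and substituting t = 3, we find j = 258.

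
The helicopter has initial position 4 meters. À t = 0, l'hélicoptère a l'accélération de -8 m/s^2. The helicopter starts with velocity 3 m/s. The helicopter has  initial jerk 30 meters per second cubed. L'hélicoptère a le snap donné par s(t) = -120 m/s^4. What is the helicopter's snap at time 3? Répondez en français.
Nous avons le snap s(t) = -120. En substituant t = 3: s(3) = -120.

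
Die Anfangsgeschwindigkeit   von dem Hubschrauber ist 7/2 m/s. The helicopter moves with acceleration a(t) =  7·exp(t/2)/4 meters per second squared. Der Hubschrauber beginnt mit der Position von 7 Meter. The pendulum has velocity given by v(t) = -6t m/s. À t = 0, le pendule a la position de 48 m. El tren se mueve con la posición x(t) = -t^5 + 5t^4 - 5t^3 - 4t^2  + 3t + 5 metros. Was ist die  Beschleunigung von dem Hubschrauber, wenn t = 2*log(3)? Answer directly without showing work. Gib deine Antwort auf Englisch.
a(2*log(3)) = 21/4.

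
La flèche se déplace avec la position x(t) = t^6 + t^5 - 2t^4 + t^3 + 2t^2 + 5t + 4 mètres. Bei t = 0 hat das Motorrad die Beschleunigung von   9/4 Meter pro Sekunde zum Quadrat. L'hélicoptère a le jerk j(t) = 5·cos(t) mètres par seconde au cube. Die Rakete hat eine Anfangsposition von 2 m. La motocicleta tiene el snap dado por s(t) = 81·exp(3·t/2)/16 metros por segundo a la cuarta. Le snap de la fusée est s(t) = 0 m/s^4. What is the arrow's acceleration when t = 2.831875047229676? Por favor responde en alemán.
Ausgehend von der Position x(t) = t^6 + t^5 - 2·t^4 + t^3 + 2·t^2 + 5·t + 4, nehmen wir 2 Ableitungen. Die Ableitung von der Position ergibt die Geschwindigkeit: v(t) = 6·t^5 + 5·t^4 - 8·t^3 + 3·t^2 + 4·t + 5. Mit d/dt von v(t) finden wir a(t) = 30·t^4 + 20·t^3 - 24·t^2 + 6·t + 4. Wir haben die Beschleunigung a(t) = 30·t^4 + 20·t^3 - 24·t^2 + 6·t + 4. Durch Einsetzen von t = 2.831875047229676: a(2.831875047229676) = 2212.10746300676.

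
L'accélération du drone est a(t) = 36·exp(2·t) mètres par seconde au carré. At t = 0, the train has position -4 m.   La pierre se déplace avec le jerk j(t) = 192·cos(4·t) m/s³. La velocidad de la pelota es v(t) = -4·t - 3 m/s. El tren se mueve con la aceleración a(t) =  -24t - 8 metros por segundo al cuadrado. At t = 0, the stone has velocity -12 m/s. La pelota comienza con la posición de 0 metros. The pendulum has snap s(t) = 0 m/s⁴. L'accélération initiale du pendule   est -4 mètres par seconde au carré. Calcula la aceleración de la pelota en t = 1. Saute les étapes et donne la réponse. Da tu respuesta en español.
a(1) = -4.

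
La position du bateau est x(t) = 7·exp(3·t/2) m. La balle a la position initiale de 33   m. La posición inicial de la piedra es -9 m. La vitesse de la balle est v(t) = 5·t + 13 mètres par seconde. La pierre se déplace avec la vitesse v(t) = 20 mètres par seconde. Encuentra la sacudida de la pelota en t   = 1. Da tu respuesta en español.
Partiendo de la velocidad v(t) = 5·t + 13, tomamos 2 derivadas. La derivada de la velocidad da la aceleración: a(t) = 5. Derivando la aceleración, obtenemos la sacudida: j(t) = 0. Tenemos la sacudida j(t) = 0. Sustituyendo t = 1: j(1) = 0.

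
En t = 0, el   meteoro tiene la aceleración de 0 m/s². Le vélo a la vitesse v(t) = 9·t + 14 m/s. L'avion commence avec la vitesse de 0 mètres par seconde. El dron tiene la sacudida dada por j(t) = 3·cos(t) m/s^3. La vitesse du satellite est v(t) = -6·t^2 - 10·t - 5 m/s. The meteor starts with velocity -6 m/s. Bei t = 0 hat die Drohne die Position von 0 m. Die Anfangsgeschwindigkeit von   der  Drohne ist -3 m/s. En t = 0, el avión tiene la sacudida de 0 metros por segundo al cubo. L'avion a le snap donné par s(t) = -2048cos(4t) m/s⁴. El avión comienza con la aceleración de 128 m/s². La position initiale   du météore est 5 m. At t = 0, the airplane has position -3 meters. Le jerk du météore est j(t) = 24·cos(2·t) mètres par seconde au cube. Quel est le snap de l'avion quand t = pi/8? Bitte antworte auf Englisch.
From the given snap equation s(t) = -2048·cos(4·t), we substitute t = pi/8 to get s = 0.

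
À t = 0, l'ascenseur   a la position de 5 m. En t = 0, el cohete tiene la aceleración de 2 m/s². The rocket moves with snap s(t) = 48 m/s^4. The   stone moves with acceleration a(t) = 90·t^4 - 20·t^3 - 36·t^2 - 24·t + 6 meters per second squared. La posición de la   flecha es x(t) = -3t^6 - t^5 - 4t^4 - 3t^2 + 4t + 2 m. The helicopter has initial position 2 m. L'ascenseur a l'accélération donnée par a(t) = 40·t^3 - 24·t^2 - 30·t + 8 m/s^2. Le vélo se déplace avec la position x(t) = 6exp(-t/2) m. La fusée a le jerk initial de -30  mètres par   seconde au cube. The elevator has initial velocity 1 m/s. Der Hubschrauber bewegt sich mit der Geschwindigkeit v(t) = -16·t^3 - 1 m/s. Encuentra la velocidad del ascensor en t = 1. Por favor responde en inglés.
We must find the integral of our acceleration equation a(t) = 40·t^3 - 24·t^2 - 30·t + 8 1 time. Finding the integral of a(t) and using v(0) = 1: v(t) = 10·t^4 - 8·t^3 - 15·t^2 + 8·t + 1. From the given velocity equation v(t) = 10·t^4 - 8·t^3 - 15·t^2 + 8·t + 1, we substitute t = 1 to get v = -4.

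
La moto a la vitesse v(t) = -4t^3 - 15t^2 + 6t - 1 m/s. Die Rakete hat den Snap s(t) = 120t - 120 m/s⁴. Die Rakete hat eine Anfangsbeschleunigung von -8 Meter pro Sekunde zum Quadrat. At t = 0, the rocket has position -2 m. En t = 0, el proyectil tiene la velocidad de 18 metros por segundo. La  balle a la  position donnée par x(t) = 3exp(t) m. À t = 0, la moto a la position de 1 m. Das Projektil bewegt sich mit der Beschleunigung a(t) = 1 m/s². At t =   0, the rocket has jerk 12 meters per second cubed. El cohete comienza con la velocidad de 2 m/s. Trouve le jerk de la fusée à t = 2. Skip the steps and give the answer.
La réponse est 12.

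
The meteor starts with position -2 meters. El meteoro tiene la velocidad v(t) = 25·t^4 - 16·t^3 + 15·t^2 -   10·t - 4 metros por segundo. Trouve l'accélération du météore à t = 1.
Nous devons dériver notre équation de la vitesse v(t) = 25·t^4 - 16·t^3 + 15·t^2 - 10·t - 4 1 fois. En prenant d/dt de v(t), nous trouvons a(t) = 100·t^3 - 48·t^2 + 30·t - 10. De l'équation de l'accélération a(t) = 100·t^3 - 48·t^2 + 30·t - 10, nous substituons t = 1 pour obtenir a = 72.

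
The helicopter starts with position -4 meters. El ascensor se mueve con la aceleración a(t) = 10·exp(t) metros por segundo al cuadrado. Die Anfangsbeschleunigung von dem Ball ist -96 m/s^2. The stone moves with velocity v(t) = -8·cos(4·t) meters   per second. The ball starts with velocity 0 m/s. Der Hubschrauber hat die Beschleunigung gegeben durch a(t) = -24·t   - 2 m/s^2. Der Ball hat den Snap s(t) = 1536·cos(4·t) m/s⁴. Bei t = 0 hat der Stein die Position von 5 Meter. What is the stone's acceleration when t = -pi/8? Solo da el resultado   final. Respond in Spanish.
a(-pi/8) = -32.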